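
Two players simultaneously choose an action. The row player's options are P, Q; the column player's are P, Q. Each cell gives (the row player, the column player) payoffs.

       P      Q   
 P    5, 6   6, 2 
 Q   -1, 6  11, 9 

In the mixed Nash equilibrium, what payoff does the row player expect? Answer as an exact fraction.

The column player mixes with probability q on P, chosen so the row player is indifferent: 5q + 6(1−q) = (-1)q + 11(1−q) gives q = 5/11.
The row player's expected payoff (from either row, since indifferent) is 5·5/11 + 6·6/11 = 61/11.

61/11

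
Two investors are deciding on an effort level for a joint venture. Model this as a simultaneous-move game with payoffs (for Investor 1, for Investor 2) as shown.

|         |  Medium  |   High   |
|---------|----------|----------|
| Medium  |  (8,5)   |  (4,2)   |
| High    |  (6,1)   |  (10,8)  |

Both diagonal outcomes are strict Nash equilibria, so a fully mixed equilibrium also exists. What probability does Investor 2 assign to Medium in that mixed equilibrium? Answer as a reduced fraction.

3/4

Investor 2's mix q on Medium must make Investor 1 indifferent between Medium and High.
Investor 1's payoff from Medium: 8q + 4(1−q). From High: 6q + 10(1−q).
Set equal: 2q = 6(1−q) → q = 6/8 = 3/4.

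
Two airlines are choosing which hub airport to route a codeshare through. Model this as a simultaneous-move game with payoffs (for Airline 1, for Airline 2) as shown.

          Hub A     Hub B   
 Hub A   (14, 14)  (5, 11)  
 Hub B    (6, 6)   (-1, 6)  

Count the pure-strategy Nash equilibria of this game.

1

Both Hub A: Airline 1 gets 14 (best alternative 6); Airline 2 gets 14 (best alternative 11). Neither deviates — NE.
Both Hub B is not a NE: Airline 1 would switch to Hub A (5 > -1).
No other cell survives both best-response checks, so there is 1 pure NE.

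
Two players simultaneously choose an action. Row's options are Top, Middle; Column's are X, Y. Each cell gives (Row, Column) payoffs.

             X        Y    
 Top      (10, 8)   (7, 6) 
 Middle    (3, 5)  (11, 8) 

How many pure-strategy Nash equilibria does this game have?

2

(Top, X): Row gets 10 (best alternative 3); Column gets 8 (best alternative 6). Neither deviates — NE.
(Middle, Y): Row gets 11 (best alternative 7); Column gets 8 (best alternative 5). Neither deviates — NE.
(Top, Y) is not a NE: Row would switch to Middle (11 > 7).
No other cell survives both best-response checks, so there are 2 pure NE.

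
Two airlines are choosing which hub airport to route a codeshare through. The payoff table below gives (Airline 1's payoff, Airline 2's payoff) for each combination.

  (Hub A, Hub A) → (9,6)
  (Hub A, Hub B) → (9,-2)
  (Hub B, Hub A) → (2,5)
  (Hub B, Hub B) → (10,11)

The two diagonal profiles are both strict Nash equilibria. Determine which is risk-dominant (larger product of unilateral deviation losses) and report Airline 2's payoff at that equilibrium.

6

At both Hub A: Airline 1 loses 9 − 2 = 7 by deviating; Airline 2 loses 6 − (-2) = 8. Product = 7·8 = 56.
At both Hub B: Airline 1 loses 10 − 9 = 1 by deviating; Airline 2 loses 11 − 5 = 6. Product = 1·6 = 6.
56 > 6, so both Hub A is risk-dominant. Airline 2's payoff there is 6.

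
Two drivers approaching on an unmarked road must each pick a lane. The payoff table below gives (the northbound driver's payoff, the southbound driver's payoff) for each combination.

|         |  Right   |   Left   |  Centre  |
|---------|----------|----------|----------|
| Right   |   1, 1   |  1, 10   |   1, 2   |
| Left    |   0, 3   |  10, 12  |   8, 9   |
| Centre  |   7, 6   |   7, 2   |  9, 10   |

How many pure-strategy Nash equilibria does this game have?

2

Both Left: the northbound driver gets 10 (best alternative 7); the southbound driver gets 12 (best alternative 9). Neither deviates — NE.
Both Centre: the northbound driver gets 9 (best alternative 8); the southbound driver gets 10 (best alternative 6). Neither deviates — NE.
Both Right is not a NE: the northbound driver would switch to Centre (7 > 1).
No other cell survives both best-response checks, so there are 2 pure NE.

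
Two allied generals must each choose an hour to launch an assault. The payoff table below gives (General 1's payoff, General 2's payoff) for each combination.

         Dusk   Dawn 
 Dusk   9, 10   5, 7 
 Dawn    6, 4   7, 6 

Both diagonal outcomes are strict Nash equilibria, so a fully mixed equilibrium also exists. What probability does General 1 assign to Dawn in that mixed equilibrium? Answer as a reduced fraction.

General 1's mix p on Dusk must make General 2 indifferent between Dusk and Dawn.
General 2's payoff from Dusk: 10p + 4(1−p). From Dawn: 7p + 6(1−p).
Set equal: 3p = 2(1−p) → p = 2/5.
Probability on Dawn is 1 − 2/5 = 3/5.

3/5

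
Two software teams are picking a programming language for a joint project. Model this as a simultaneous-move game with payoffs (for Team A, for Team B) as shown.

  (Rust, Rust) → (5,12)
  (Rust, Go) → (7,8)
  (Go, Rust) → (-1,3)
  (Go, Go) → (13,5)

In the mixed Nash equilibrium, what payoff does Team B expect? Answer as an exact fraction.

Team A mixes with probability p on Rust, chosen so Team B is indifferent: 12p + 3(1−p) = 8p + 5(1−p) gives p = 1/3.
Team B's expected payoff is 12·1/3 + 3·2/3 = 6.

6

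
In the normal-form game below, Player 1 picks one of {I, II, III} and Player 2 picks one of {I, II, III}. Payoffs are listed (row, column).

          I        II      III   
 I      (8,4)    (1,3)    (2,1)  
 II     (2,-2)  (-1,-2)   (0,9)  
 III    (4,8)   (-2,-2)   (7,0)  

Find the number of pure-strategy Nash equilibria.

Both I: Player 1 gets 8 (best alternative 4); Player 2 gets 4 (best alternative 3). Neither deviates — NE.
Both II is not a NE: Player 1 would switch to I (1 > -1).
No other cell survives both best-response checks, so there is 1 pure NE.

1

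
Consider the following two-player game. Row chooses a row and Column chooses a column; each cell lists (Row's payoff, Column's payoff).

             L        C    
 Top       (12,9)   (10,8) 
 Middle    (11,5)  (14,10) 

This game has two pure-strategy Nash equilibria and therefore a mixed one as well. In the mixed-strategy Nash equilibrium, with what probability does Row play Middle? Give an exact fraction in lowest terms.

Row's mix p on Top must make Column indifferent between L and C.
Column's payoff from L: 9p + 5(1−p). From C: 8p + 10(1−p).
Set equal: 1p = 5(1−p) → p = 5/6.
Probability on Middle is 1 − 5/6 = 1/6.

1/6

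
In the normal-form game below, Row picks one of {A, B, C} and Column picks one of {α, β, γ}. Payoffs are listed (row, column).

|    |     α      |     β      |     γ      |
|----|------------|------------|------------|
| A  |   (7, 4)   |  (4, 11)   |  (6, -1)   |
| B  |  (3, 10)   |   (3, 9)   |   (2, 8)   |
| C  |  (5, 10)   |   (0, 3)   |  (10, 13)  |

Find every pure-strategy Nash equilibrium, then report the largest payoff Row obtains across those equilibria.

10

(A, β) is a pure NE (Row: 4 ≥ 3; Column: 11 ≥ 4). Row gets 4.
(C, γ) is a pure NE (Row: 10 ≥ 6; Column: 13 ≥ 10). Row gets 10.
Every other cell has a profitable deviation for at least one player. Highest of {4, 10} is 10.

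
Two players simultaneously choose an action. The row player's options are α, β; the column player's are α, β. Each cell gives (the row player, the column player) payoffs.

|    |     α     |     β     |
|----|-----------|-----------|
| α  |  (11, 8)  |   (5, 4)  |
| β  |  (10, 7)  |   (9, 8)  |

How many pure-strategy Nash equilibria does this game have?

Both α: the row player gets 11 (best alternative 10); the column player gets 8 (best alternative 4). Neither deviates — NE.
Both β: the row player gets 9 (best alternative 5); the column player gets 8 (best alternative 7). Neither deviates — NE.
(α, β) is not a NE: the row player would switch to β (9 > 5).
No other cell survives both best-response checks, so there are 2 pure NE.

2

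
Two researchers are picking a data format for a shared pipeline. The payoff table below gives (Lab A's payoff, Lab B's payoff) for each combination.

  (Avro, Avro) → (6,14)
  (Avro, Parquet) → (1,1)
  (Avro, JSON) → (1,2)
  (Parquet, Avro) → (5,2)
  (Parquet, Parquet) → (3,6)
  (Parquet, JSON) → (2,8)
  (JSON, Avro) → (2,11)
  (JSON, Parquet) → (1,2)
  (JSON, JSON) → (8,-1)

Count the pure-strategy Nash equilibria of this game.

1

Both Avro: Lab A gets 6 (best alternative 5); Lab B gets 14 (best alternative 2). Neither deviates — NE.
Both JSON is not a NE: Lab B would switch to Avro (11 > -1).
No other cell survives both best-response checks, so there is 1 pure NE.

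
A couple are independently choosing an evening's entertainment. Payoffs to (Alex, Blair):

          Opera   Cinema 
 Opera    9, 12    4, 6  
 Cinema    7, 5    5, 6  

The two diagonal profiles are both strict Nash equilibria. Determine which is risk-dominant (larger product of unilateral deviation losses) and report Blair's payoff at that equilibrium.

12

At both Opera: Alex loses 9 − 7 = 2 by deviating; Blair loses 12 − 6 = 6. Product = 2·6 = 12.
At both Cinema: Alex loses 5 − 4 = 1 by deviating; Blair loses 6 − 5 = 1. Product = 1·1 = 1.
12 > 1, so both Opera is risk-dominant. Blair's payoff there is 12.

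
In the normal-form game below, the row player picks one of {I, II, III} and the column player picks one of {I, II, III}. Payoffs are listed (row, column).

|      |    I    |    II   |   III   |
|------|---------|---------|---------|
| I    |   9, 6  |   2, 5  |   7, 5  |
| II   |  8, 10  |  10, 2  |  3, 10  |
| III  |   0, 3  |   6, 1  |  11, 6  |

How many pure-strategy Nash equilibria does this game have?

Both I: the row player gets 9 (best alternative 8); the column player gets 6 (best alternative 5). Neither deviates — NE.
Both III: the row player gets 11 (best alternative 7); the column player gets 6 (best alternative 3). Neither deviates — NE.
Both II is not a NE: the column player would switch to I (10 > 2).
No other cell survives both best-response checks, so there are 2 pure NE.

2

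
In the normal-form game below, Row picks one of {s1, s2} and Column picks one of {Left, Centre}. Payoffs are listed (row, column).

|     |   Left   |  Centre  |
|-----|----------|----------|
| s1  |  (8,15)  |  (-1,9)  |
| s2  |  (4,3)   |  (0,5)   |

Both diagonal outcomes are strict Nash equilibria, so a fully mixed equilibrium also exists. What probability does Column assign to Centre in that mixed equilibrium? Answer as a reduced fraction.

Column's mix q on Left must make Row indifferent between s1 and s2.
Row's payoff from s1: 8q + (-1)(1−q). From s2: 4q + 0(1−q).
Set equal: 4q = 1(1−q) → q = 1/5.
Probability on Centre is 1 − 1/5 = 4/5.

4/5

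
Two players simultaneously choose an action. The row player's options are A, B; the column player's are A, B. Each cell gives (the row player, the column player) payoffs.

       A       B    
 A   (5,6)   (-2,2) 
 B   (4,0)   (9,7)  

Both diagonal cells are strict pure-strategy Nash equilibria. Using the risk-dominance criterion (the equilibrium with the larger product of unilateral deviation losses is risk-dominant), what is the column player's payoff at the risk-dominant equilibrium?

At both A: the row player loses 5 − 4 = 1 by deviating; the column player loses 6 − 2 = 4. Product = 1·4 = 4.
At both B: the row player loses 9 − (-2) = 11 by deviating; the column player loses 7 − 0 = 7. Product = 11·7 = 77.
77 > 4, so both B is risk-dominant. The column player's payoff there is 7.

7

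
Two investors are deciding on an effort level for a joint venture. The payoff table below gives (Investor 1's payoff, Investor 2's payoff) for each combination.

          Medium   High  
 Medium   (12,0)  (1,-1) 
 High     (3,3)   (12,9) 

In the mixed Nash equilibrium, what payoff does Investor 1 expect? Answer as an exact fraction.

141/20

Investor 2 mixes with probability q on Medium, chosen so Investor 1 is indifferent: 12q + 1(1−q) = 3q + 12(1−q) gives q = 11/20.
Investor 1's expected payoff (from either row, since indifferent) is 12·11/20 + 1·9/20 = 141/20.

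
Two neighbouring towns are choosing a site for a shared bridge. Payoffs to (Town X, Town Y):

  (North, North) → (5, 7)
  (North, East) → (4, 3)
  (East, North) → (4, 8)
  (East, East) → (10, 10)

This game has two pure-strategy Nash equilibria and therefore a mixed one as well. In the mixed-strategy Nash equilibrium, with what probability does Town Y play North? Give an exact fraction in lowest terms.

6/7

Town Y's mix q on North must make Town X indifferent between North and East.
Town X's payoff from North: 5q + 4(1−q). From East: 4q + 10(1−q).
Set equal: 1q = 6(1−q) → q = 6/7.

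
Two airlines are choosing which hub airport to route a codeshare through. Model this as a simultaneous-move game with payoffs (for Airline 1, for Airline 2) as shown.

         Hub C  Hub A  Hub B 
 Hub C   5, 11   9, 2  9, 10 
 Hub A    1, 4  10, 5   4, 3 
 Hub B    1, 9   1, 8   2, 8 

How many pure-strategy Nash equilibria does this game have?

2

Both Hub C: Airline 1 gets 5 (best alternative 1); Airline 2 gets 11 (best alternative 10). Neither deviates — NE.
Both Hub A: Airline 1 gets 10 (best alternative 9); Airline 2 gets 5 (best alternative 4). Neither deviates — NE.
Both Hub B is not a NE: Airline 1 would switch to Hub C (9 > 2).
No other cell survives both best-response checks, so there are 2 pure NE.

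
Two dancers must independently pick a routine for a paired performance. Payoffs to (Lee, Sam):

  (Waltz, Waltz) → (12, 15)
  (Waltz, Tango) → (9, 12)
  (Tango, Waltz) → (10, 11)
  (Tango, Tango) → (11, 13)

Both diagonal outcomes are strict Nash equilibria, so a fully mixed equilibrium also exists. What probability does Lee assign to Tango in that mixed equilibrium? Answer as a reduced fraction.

Lee's mix p on Waltz must make Sam indifferent between Waltz and Tango.
Sam's payoff from Waltz: 15p + 11(1−p). From Tango: 12p + 13(1−p).
Set equal: 3p = 2(1−p) → p = 2/5.
Probability on Tango is 1 − 2/5 = 3/5.

3/5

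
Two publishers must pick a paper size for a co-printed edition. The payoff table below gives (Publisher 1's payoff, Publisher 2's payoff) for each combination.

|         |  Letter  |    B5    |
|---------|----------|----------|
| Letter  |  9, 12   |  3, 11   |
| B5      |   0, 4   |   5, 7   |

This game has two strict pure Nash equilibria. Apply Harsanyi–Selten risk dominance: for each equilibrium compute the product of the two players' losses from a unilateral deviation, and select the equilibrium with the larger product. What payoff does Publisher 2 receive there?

12

At both Letter: Publisher 1 loses 9 − 0 = 9 by deviating; Publisher 2 loses 12 − 11 = 1. Product = 9·1 = 9.
At both B5: Publisher 1 loses 5 − 3 = 2 by deviating; Publisher 2 loses 7 − 4 = 3. Product = 2·3 = 6.
9 > 6, so both Letter is risk-dominant. Publisher 2's payoff there is 12.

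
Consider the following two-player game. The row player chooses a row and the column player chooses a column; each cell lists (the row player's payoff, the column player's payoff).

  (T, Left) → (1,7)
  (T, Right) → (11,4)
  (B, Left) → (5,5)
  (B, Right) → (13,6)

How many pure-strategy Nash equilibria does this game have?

1

(B, Right): the row player gets 13 (best alternative 11); the column player gets 6 (best alternative 5). Neither deviates — NE.
(T, Left) is not a NE: the row player would switch to B (5 > 1).
No other cell survives both best-response checks, so there is 1 pure NE.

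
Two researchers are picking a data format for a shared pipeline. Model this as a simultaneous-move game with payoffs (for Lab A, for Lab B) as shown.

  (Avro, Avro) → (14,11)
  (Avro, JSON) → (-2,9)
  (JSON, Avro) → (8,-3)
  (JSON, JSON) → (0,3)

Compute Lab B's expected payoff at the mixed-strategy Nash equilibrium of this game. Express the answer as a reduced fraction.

15/2

Lab A mixes with probability p on Avro, chosen so Lab B is indifferent: 11p + (-3)(1−p) = 9p + 3(1−p) gives p = 3/4.
Lab B's expected payoff is 11·3/4 + (-3)·1/4 = 15/2.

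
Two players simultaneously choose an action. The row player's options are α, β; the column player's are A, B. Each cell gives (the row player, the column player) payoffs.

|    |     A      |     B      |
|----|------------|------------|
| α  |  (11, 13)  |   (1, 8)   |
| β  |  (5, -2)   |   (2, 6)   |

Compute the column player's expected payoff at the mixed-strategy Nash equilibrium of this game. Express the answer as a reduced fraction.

The row player mixes with probability p on α, chosen so the column player is indifferent: 13p + (-2)(1−p) = 8p + 6(1−p) gives p = 8/13.
The column player's expected payoff is 13·8/13 + (-2)·5/13 = 94/13.

94/13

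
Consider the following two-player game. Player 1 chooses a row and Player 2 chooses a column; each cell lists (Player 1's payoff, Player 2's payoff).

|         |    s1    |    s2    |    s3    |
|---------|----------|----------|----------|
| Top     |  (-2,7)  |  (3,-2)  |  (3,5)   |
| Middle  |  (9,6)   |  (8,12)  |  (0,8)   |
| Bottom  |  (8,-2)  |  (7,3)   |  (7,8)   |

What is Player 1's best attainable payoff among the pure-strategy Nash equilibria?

(Middle, s2) is a pure NE (Player 1: 8 ≥ 7; Player 2: 12 ≥ 8). Player 1 gets 8.
(Bottom, s3) is a pure NE (Player 1: 7 ≥ 3; Player 2: 8 ≥ 3). Player 1 gets 7.
Every other cell has a profitable deviation for at least one player. Highest of {8, 7} is 8.

8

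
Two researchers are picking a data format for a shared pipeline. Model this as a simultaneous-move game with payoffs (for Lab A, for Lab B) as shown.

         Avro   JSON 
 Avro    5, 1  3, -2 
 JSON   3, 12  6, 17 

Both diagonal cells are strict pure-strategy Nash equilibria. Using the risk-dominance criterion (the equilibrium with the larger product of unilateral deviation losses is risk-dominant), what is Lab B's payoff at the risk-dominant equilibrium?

At both Avro: Lab A loses 5 − 3 = 2 by deviating; Lab B loses 1 − (-2) = 3. Product = 2·3 = 6.
At both JSON: Lab A loses 6 − 3 = 3 by deviating; Lab B loses 17 − 12 = 5. Product = 3·5 = 15.
15 > 6, so both JSON is risk-dominant. Lab B's payoff there is 17.

17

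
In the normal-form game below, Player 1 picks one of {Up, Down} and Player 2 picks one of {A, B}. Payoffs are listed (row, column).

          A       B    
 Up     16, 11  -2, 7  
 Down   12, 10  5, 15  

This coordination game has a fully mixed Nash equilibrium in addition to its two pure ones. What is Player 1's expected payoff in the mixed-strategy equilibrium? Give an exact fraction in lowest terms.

Player 2 mixes with probability q on A, chosen so Player 1 is indifferent: 16q + (-2)(1−q) = 12q + 5(1−q) gives q = 7/11.
Player 1's expected payoff (from either row, since indifferent) is 16·7/11 + (-2)·4/11 = 104/11.

104/11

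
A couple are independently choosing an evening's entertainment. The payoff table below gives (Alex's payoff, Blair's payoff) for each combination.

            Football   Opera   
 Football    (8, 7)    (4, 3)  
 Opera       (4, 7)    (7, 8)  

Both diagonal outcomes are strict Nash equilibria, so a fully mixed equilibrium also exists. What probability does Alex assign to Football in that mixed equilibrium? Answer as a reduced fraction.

Alex's mix p on Football must make Blair indifferent between Football and Opera.
Blair's payoff from Football: 7p + 7(1−p). From Opera: 3p + 8(1−p).
Set equal: 4p = 1(1−p) → p = 1/5.

1/5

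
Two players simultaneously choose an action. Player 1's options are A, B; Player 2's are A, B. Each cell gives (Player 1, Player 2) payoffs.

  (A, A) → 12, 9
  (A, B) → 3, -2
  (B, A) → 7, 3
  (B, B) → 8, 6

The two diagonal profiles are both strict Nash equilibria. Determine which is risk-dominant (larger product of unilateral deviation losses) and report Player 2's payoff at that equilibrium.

At both A: Player 1 loses 12 − 7 = 5 by deviating; Player 2 loses 9 − (-2) = 11. Product = 5·11 = 55.
At both B: Player 1 loses 8 − 3 = 5 by deviating; Player 2 loses 6 − 3 = 3. Product = 5·3 = 15.
55 > 15, so both A is risk-dominant. Player 2's payoff there is 9.

9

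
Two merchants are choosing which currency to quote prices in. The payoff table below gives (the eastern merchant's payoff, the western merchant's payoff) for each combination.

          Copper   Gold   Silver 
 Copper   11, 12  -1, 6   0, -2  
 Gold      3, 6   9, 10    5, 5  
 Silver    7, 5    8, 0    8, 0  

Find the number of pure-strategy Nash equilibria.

Both Copper: the eastern merchant gets 11 (best alternative 7); the western merchant gets 12 (best alternative 6). Neither deviates — NE.
Both Gold: the eastern merchant gets 9 (best alternative 8); the western merchant gets 10 (best alternative 6). Neither deviates — NE.
Both Silver is not a NE: the western merchant would switch to Copper (5 > 0).
No other cell survives both best-response checks, so there are 2 pure NE.

2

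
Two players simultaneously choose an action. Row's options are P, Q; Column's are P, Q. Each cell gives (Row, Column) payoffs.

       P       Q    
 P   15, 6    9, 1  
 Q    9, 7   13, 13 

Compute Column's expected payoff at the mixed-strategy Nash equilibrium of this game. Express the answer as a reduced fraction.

Row mixes with probability p on P, chosen so Column is indifferent: 6p + 7(1−p) = 1p + 13(1−p) gives p = 6/11.
Column's expected payoff is 6·6/11 + 7·5/11 = 71/11.

71/11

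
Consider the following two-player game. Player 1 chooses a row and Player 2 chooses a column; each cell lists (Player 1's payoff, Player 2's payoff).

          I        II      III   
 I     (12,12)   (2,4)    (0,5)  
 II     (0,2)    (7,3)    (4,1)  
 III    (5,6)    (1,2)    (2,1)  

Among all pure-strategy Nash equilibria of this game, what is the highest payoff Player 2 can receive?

Both I is a pure NE (Player 1: 12 ≥ 5; Player 2: 12 ≥ 5). Player 2 gets 12.
Both II is a pure NE (Player 1: 7 ≥ 2; Player 2: 3 ≥ 2). Player 2 gets 3.
Every other cell has a profitable deviation for at least one player. Highest of {12, 3} is 12.

12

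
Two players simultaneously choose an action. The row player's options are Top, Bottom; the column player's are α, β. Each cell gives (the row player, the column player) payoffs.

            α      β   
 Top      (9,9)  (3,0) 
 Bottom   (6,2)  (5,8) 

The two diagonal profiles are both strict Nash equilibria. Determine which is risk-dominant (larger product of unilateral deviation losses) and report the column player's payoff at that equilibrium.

9

At (Top, α): the row player loses 9 − 6 = 3 by deviating; the column player loses 9 − 0 = 9. Product = 3·9 = 27.
At (Bottom, β): the row player loses 5 − 3 = 2 by deviating; the column player loses 8 − 2 = 6. Product = 2·6 = 12.
27 > 12, so (Top, α) is risk-dominant. The column player's payoff there is 9.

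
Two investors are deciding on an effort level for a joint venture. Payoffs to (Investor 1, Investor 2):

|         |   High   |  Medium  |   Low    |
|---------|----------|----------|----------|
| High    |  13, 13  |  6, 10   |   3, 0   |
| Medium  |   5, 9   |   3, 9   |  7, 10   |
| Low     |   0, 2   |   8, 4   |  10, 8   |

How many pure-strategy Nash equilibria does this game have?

Both High: Investor 1 gets 13 (best alternative 5); Investor 2 gets 13 (best alternative 10). Neither deviates — NE.
Both Low: Investor 1 gets 10 (best alternative 7); Investor 2 gets 8 (best alternative 4). Neither deviates — NE.
Both Medium is not a NE: Investor 1 would switch to Low (8 > 3).
No other cell survives both best-response checks, so there are 2 pure NE.

2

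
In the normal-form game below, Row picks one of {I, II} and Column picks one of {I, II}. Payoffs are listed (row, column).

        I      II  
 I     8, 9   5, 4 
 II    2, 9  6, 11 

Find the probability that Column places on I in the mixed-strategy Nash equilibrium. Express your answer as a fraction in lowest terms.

Column's mix q on I must make Row indifferent between I and II.
Row's payoff from I: 8q + 5(1−q). From II: 2q + 6(1−q).
Set equal: 6q = 1(1−q) → q = 1/7.

1/7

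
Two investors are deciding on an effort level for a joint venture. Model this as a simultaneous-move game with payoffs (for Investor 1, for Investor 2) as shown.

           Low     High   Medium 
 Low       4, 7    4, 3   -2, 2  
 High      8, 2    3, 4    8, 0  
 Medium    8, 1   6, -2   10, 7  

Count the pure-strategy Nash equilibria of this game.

Both Medium: Investor 1 gets 10 (best alternative 8); Investor 2 gets 7 (best alternative 1). Neither deviates — NE.
Both Low is not a NE: Investor 1 would switch to High (8 > 4).
No other cell survives both best-response checks, so there is 1 pure NE.

1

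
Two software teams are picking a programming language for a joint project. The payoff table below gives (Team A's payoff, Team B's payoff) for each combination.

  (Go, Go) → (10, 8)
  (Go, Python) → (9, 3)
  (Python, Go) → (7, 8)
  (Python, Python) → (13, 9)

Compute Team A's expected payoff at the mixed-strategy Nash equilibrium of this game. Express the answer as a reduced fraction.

67/7

Team B mixes with probability q on Go, chosen so Team A is indifferent: 10q + 9(1−q) = 7q + 13(1−q) gives q = 4/7.
Team A's expected payoff (from either row, since indifferent) is 10·4/7 + 9·3/7 = 67/7.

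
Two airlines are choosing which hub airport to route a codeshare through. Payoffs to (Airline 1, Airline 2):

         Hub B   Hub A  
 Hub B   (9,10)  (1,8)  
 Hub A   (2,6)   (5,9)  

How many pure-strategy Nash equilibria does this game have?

2

Both Hub B: Airline 1 gets 9 (best alternative 2); Airline 2 gets 10 (best alternative 8). Neither deviates — NE.
Both Hub A: Airline 1 gets 5 (best alternative 1); Airline 2 gets 9 (best alternative 6). Neither deviates — NE.
(Hub B, Hub A) is not a NE: Airline 1 would switch to Hub A (5 > 1).
No other cell survives both best-response checks, so there are 2 pure NE.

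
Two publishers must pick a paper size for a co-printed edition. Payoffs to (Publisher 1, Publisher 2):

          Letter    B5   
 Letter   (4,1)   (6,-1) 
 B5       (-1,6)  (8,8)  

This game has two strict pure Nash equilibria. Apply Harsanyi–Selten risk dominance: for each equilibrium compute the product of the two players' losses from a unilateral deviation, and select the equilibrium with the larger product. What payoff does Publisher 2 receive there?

At both Letter: Publisher 1 loses 4 − (-1) = 5 by deviating; Publisher 2 loses 1 − (-1) = 2. Product = 5·2 = 10.
At both B5: Publisher 1 loses 8 − 6 = 2 by deviating; Publisher 2 loses 8 − 6 = 2. Product = 2·2 = 4.
10 > 4, so both Letter is risk-dominant. Publisher 2's payoff there is 1.

1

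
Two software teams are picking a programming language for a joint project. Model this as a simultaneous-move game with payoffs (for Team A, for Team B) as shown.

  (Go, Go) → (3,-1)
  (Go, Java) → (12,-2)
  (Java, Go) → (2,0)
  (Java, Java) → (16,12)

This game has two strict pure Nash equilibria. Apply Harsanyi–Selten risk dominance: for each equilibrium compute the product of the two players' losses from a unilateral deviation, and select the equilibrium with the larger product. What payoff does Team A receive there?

At both Go: Team A loses 3 − 2 = 1 by deviating; Team B loses -1 − (-2) = 1. Product = 1·1 = 1.
At both Java: Team A loses 16 − 12 = 4 by deviating; Team B loses 12 − 0 = 12. Product = 4·12 = 48.
48 > 1, so both Java is risk-dominant. Team A's payoff there is 16.

16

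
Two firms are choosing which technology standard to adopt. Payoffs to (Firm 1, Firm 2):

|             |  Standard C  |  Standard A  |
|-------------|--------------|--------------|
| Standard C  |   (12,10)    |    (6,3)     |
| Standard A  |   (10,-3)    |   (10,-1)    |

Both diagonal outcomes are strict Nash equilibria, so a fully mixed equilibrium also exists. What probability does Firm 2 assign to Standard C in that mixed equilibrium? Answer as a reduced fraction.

Firm 2's mix q on Standard C must make Firm 1 indifferent between Standard C and Standard A.
Firm 1's payoff from Standard C: 12q + 6(1−q). From Standard A: 10q + 10(1−q).
Set equal: 2q = 4(1−q) → q = 4/6 = 2/3.

2/3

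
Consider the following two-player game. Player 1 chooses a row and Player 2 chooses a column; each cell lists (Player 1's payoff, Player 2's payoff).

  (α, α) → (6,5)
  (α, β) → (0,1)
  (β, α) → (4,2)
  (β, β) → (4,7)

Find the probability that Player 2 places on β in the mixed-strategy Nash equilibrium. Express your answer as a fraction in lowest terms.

1/3

Player 2's mix q on α must make Player 1 indifferent between α and β.
Player 1's payoff from α: 6q + 0(1−q). From β: 4q + 4(1−q).
Set equal: 2q = 4(1−q) → q = 4/6 = 2/3.
Probability on β is 1 − 2/3 = 1/3.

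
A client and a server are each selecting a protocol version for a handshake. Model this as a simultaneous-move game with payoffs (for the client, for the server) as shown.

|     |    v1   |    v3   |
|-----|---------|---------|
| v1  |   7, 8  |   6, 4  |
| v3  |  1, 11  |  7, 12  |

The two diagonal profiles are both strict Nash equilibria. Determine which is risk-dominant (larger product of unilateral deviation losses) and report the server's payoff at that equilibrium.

At both v1: the client loses 7 − 1 = 6 by deviating; the server loses 8 − 4 = 4. Product = 6·4 = 24.
At both v3: the client loses 7 − 6 = 1 by deviating; the server loses 12 − 11 = 1. Product = 1·1 = 1.
24 > 1, so both v1 is risk-dominant. The server's payoff there is 8.

8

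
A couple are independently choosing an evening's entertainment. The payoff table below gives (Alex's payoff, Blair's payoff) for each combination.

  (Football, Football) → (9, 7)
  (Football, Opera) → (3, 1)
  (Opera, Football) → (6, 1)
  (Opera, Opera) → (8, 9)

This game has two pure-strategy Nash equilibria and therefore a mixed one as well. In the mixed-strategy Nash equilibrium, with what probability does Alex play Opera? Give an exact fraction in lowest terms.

3/7

Alex's mix p on Football must make Blair indifferent between Football and Opera.
Blair's payoff from Football: 7p + 1(1−p). From Opera: 1p + 9(1−p).
Set equal: 6p = 8(1−p) → p = 8/14 = 4/7.
Probability on Opera is 1 − 4/7 = 3/7.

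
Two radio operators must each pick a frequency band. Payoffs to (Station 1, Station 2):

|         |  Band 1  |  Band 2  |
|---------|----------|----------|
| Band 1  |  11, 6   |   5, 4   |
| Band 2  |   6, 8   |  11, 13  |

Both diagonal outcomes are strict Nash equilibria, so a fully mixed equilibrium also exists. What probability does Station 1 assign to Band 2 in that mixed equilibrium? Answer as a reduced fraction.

2/7

Station 1's mix p on Band 1 must make Station 2 indifferent between Band 1 and Band 2.
Station 2's payoff from Band 1: 6p + 8(1−p). From Band 2: 4p + 13(1−p).
Set equal: 2p = 5(1−p) → p = 5/7.
Probability on Band 2 is 1 − 5/7 = 2/7.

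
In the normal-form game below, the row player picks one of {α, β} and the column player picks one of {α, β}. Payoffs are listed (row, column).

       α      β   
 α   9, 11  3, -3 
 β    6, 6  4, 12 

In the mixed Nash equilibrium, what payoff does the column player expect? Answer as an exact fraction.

The row player mixes with probability p on α, chosen so the column player is indifferent: 11p + 6(1−p) = (-3)p + 12(1−p) gives p = 3/10.
The column player's expected payoff is 11·3/10 + 6·7/10 = 15/2.

15/2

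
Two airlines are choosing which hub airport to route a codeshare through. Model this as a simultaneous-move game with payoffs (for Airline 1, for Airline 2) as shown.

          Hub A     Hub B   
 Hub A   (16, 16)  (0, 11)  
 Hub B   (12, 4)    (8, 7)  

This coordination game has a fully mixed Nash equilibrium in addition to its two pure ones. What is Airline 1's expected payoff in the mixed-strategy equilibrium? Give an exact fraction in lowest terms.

Airline 2 mixes with probability q on Hub A, chosen so Airline 1 is indifferent: 16q + 0(1−q) = 12q + 8(1−q) gives q = 2/3.
Airline 1's expected payoff (from either row, since indifferent) is 16·2/3 + 0·1/3 = 32/3.

32/3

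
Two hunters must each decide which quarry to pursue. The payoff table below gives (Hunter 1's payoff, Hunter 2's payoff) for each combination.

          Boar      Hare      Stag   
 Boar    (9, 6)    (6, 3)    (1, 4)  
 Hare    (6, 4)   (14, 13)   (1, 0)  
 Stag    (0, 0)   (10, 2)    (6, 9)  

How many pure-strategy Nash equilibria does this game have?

Both Boar: Hunter 1 gets 9 (best alternative 6); Hunter 2 gets 6 (best alternative 4). Neither deviates — NE.
Both Hare: Hunter 1 gets 14 (best alternative 10); Hunter 2 gets 13 (best alternative 4). Neither deviates — NE.
Both Stag: Hunter 1 gets 6 (best alternative 1); Hunter 2 gets 9 (best alternative 2). Neither deviates — NE.
(Hare, Boar) is not a NE: Hunter 1 would switch to Boar (9 > 6).
No other cell survives both best-response checks, so there are 3 pure NE.

3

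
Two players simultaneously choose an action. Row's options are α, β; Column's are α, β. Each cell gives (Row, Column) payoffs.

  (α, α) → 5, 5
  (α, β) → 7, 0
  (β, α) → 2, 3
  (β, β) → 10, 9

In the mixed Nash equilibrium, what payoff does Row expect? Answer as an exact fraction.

6

Column mixes with probability q on α, chosen so Row is indifferent: 5q + 7(1−q) = 2q + 10(1−q) gives q = 1/2.
Row's expected payoff (from either row, since indifferent) is 5·1/2 + 7·1/2 = 6.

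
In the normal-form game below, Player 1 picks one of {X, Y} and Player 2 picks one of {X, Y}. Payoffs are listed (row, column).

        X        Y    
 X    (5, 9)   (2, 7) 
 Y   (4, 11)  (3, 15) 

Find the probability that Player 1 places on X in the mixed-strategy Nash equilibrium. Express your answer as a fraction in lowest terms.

2/3

Player 1's mix p on X must make Player 2 indifferent between X and Y.
Player 2's payoff from X: 9p + 11(1−p). From Y: 7p + 15(1−p).
Set equal: 2p = 4(1−p) → p = 4/6 = 2/3.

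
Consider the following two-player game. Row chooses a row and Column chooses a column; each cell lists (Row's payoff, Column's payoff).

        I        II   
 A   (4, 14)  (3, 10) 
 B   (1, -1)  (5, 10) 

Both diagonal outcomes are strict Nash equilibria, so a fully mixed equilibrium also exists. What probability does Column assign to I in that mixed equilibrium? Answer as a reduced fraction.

Column's mix q on I must make Row indifferent between A and B.
Row's payoff from A: 4q + 3(1−q). From B: 1q + 5(1−q).
Set equal: 3q = 2(1−q) → q = 2/5.

2/5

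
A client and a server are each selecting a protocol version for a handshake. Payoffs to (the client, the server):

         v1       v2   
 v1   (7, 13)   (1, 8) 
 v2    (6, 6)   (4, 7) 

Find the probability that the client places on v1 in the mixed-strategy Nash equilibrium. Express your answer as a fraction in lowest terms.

1/6

The client's mix p on v1 must make the server indifferent between v1 and v2.
The server's payoff from v1: 13p + 6(1−p). From v2: 8p + 7(1−p).
Set equal: 5p = 1(1−p) → p = 1/6.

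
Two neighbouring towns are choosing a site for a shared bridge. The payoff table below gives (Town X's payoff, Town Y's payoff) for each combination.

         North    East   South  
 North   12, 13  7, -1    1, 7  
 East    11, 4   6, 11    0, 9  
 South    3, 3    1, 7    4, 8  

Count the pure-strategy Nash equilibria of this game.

2

Both North: Town X gets 12 (best alternative 11); Town Y gets 13 (best alternative 7). Neither deviates — NE.
Both South: Town X gets 4 (best alternative 1); Town Y gets 8 (best alternative 7). Neither deviates — NE.
Both East is not a NE: Town X would switch to North (7 > 6).
No other cell survives both best-response checks, so there are 2 pure NE.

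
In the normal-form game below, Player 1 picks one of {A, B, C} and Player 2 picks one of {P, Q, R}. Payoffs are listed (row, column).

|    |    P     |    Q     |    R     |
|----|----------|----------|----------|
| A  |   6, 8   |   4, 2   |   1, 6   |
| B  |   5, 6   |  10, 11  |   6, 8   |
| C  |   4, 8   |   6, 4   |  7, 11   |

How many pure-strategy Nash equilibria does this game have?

3

(A, P): Player 1 gets 6 (best alternative 5); Player 2 gets 8 (best alternative 6). Neither deviates — NE.
(B, Q): Player 1 gets 10 (best alternative 6); Player 2 gets 11 (best alternative 8). Neither deviates — NE.
(C, R): Player 1 gets 7 (best alternative 6); Player 2 gets 11 (best alternative 8). Neither deviates — NE.
(A, R) is not a NE: Player 1 would switch to C (7 > 1).
No other cell survives both best-response checks, so there are 3 pure NE.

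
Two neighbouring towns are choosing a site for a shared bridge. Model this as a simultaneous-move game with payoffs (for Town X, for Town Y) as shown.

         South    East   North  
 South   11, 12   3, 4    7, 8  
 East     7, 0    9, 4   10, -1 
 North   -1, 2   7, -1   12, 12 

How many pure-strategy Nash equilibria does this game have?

Both South: Town X gets 11 (best alternative 7); Town Y gets 12 (best alternative 8). Neither deviates — NE.
Both East: Town X gets 9 (best alternative 7); Town Y gets 4 (best alternative 0). Neither deviates — NE.
Both North: Town X gets 12 (best alternative 10); Town Y gets 12 (best alternative 2). Neither deviates — NE.
(South, East) is not a NE: Town X would switch to East (9 > 3).
No other cell survives both best-response checks, so there are 3 pure NE.

3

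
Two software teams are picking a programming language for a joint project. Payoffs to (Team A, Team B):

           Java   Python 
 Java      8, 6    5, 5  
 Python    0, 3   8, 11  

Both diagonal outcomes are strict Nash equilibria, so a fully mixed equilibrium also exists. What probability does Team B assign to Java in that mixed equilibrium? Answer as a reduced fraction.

Team B's mix q on Java must make Team A indifferent between Java and Python.
Team A's payoff from Java: 8q + 5(1−q). From Python: 0q + 8(1−q).
Set equal: 8q = 3(1−q) → q = 3/11.

3/11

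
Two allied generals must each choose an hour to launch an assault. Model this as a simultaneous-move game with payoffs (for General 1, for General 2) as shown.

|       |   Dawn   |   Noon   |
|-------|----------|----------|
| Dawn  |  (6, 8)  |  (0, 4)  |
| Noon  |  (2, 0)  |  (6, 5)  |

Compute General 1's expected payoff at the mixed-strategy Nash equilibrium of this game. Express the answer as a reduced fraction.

General 2 mixes with probability q on Dawn, chosen so General 1 is indifferent: 6q + 0(1−q) = 2q + 6(1−q) gives q = 3/5.
General 1's expected payoff (from either row, since indifferent) is 6·3/5 + 0·2/5 = 18/5.

18/5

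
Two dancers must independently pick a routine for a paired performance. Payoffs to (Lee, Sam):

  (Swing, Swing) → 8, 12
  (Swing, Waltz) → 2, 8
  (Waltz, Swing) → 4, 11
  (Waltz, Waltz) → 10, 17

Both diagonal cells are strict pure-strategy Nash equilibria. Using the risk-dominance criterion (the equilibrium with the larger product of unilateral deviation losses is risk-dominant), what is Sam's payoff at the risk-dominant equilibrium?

At both Swing: Lee loses 8 − 4 = 4 by deviating; Sam loses 12 − 8 = 4. Product = 4·4 = 16.
At both Waltz: Lee loses 10 − 2 = 8 by deviating; Sam loses 17 − 11 = 6. Product = 8·6 = 48.
48 > 16, so both Waltz is risk-dominant. Sam's payoff there is 17.

17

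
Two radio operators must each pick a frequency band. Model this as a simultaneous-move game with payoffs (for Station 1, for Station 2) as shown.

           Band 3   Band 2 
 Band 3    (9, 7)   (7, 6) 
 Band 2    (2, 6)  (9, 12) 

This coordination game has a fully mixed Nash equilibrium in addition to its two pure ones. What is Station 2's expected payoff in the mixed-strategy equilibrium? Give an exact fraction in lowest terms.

Station 1 mixes with probability p on Band 3, chosen so Station 2 is indifferent: 7p + 6(1−p) = 6p + 12(1−p) gives p = 6/7.
Station 2's expected payoff is 7·6/7 + 6·1/7 = 48/7.

48/7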